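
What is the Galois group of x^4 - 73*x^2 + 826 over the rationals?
Gal(K/Q) = V_4 (Klein four-group, Z/2Z × Z/2Z)

f factors as (x^2 - 14)(x^2 - 59), so the splitting field is K = Q(sqrt(14), sqrt(59)). The elements 14, 59, 826 are all non-squares in Q, so sqrt(14) and sqrt(59) generate independent quadratic extensions. Thus [K:Q] = 4 and Gal(K/Q) is generated by the two order-2 automorphisms sqrt(14) ↦ -sqrt(14) and sqrt(59) ↦ -sqrt(59), giving V_4.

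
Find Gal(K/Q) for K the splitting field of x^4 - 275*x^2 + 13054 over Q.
Gal(K/Q) = V_4 (Klein four-group, Z/2Z × Z/2Z)

f factors as (x^2 - 214)(x^2 - 61), so the splitting field is K = Q(sqrt(214), sqrt(61)). The elements 214, 61, 13054 are all non-squares in Q, so sqrt(214) and sqrt(61) generate independent quadratic extensions. Thus [K:Q] = 4 and Gal(K/Q) is generated by the two order-2 automorphisms sqrt(214) ↦ -sqrt(214) and sqrt(61) ↦ -sqrt(61), giving V_4.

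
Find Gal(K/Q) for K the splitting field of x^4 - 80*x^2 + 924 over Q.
Gal(K/Q) = V_4 (Klein four-group, Z/2Z × Z/2Z)

f factors as (x^2 - 66)(x^2 - 14), so the splitting field is K = Q(sqrt(66), sqrt(14)). The elements 66, 14, 924 are all non-squares in Q, so sqrt(66) and sqrt(14) generate independent quadratic extensions. Thus [K:Q] = 4 and Gal(K/Q) is generated by the two order-2 automorphisms sqrt(66) ↦ -sqrt(66) and sqrt(14) ↦ -sqrt(14), giving V_4.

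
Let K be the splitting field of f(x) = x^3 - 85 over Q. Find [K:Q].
[K:Q] = 6

x^3 - 85 has one real root r = 85^(1/3) and two complex roots r*zeta_3, r*zeta_3^2 where zeta_3 = e^(2*pi*i/3). The splitting field is Q(r, zeta_3). [Q(r):Q] = 3 and [Q(zeta_3):Q] = 2 with gcd = 1, so [Q(r, zeta_3):Q] = 3 * 2 = 6.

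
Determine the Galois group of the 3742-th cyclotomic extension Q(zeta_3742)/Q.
|Gal(Q(zeta_3742)/Q)| = phi(3742) = 1870; group ≅ (Z/3742Z)^* ≅ Z/1870Z

The n-th cyclotomic polynomial Φ_3742(x) is the minimal polynomial of zeta_3742 over Q and has degree phi(3742) = 1870. So Q(zeta_3742) is a degree-1870 Galois extension with Galois group (Z/3742Z)^*. By CRT, (Z/3742Z)^* ≅ (Z/2Z)^* × (Z/1871Z)^*. Each prime-power unit group is (Z/2Z)^* ≅ trivial group (order 1); (Z/1871Z)^* ≅ Z/1870Z. Hence Gal(Q(zeta_3742)/Q) ≅ Z/1870Z.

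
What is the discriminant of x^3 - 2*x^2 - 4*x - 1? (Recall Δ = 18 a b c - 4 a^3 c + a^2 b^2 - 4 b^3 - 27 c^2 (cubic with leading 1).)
Δ = 117

For x^3 + a x^2 + b x + c the discriminant is Δ = 18 a b c - 4 a^3 c + a^2 b^2 - 4 b^3 - 27 c^2.
Plug a = -2, b = -4, c = -1:
  18*(-2)*(-4)*(-1) - 4*(-2)^3*(-1) + (-2)^2*(-4)^2 - 4*(-4)^3 - 27*(-1)^2
  = -144 + (-32) + 64 + (256) + (-27)
  = 117.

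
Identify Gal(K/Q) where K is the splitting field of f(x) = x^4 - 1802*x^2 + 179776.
Gal(K/Q) = Z/2Z (cyclic of order 2)

f factors as (x^2 - 1696)(x^2 - 106), so the splitting field is K = Q(sqrt(1696), sqrt(106)). The squarefree part of 1696 is 106 and the squarefree part of 106 is also 106, so sqrt(1696) and sqrt(106) are both rational multiples of sqrt(106). Hence Q(sqrt(1696)) = Q(sqrt(106)) = Q(sqrt(106)), and the splitting field collapses to a single degree-2 extension with Galois group Z/2Z.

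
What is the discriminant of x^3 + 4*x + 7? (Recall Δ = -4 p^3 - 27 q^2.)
Δ = -1579

For a depressed cubic x^3 + p x + q the discriminant is Δ = -4 p^3 - 27 q^2 = -4*(4)^3 - 27*(7)^2 = -256 - 1323 = -1579.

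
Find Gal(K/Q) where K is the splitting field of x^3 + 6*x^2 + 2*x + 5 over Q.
Gal(K/Q) = S_3 (symmetric group of order 6)

Compute the discriminant of x^3 + (6)*x^2 + (2)*x + (5): Δ = -3803. Since Δ is not a rational square, the Galois group is not contained in A_3; it must be the full S_3 (irreducibility of the cubic rules out anything smaller).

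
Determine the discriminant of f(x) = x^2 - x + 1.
Δ = -3

For a quadratic a x^2 + b x + c the discriminant is Δ = b^2 - 4ac = (-1)^2 - 4*(1)*(1) = 1 - (4) = -3.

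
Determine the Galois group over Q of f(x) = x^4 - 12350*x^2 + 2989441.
Gal(K/Q) = Z/2Z (cyclic of order 2)

f factors as (x^2 - 247)(x^2 - 12103), so the splitting field is K = Q(sqrt(247), sqrt(12103)). The squarefree part of 247 is 247 and the squarefree part of 12103 is also 247, so sqrt(247) and sqrt(12103) are both rational multiples of sqrt(247). Hence Q(sqrt(247)) = Q(sqrt(12103)) = Q(sqrt(247)), and the splitting field collapses to a single degree-2 extension with Galois group Z/2Z.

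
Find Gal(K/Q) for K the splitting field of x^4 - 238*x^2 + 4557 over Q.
Gal(K/Q) = V_4 (Klein four-group, Z/2Z × Z/2Z)

f factors as (x^2 - 217)(x^2 - 21), so the splitting field is K = Q(sqrt(217), sqrt(21)). The elements 217, 21, 4557 are all non-squares in Q, so sqrt(217) and sqrt(21) generate independent quadratic extensions. Thus [K:Q] = 4 and Gal(K/Q) is generated by the two order-2 automorphisms sqrt(217) ↦ -sqrt(217) and sqrt(21) ↦ -sqrt(21), giving V_4.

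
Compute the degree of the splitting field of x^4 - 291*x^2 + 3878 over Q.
[K:Q] = 4

f factors as (x^2 - 14)(x^2 - 277); the splitting field is K = Q(sqrt(14), sqrt(277)). Since 14, 277, and 3878 are all non-squares in Q, the three subfields Q(sqrt(14)), Q(sqrt(277)), Q(sqrt(3878)) are distinct degree-2 extensions, so [K:Q] = 4 (Klein four Galois group).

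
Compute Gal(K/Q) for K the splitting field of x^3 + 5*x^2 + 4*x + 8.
Gal(K/Q) = S_3 (symmetric group of order 6)

Compute the discriminant of x^3 + (5)*x^2 + (4)*x + (8): Δ = -2704. Since Δ is not a rational square, the Galois group is not contained in A_3; it must be the full S_3 (irreducibility of the cubic rules out anything smaller).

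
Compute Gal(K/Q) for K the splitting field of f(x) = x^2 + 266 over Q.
Gal(K/Q) = Z/2Z (cyclic of order 2)

x^2 + 266 is irreducible over Q since -266 is not a rational square. The splitting field Q(sqrt(-266)) has degree 2 over Q, and its unique nontrivial automorphism is sqrt(-266) ↦ -sqrt(-266). Hence Gal(Q(sqrt(-266))/Q) = Z/2Z.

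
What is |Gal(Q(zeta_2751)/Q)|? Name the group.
|Gal(Q(zeta_2751)/Q)| = phi(2751) = 1560; group ≅ (Z/2751Z)^* ≅ Z/2Z × Z/6Z × Z/130Z

The n-th cyclotomic polynomial Φ_2751(x) is the minimal polynomial of zeta_2751 over Q and has degree phi(2751) = 1560. So Q(zeta_2751) is a degree-1560 Galois extension with Galois group (Z/2751Z)^*. By CRT, (Z/2751Z)^* ≅ (Z/3Z)^* × (Z/7Z)^* × (Z/131Z)^*. Each prime-power unit group is (Z/3Z)^* ≅ Z/2Z; (Z/7Z)^* ≅ Z/6Z; (Z/131Z)^* ≅ Z/130Z. Hence Gal(Q(zeta_2751)/Q) ≅ Z/2Z × Z/6Z × Z/130Z.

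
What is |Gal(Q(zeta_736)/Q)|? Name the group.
|Gal(Q(zeta_736)/Q)| = phi(736) = 352; group ≅ (Z/736Z)^* ≅ Z/2Z × Z/8Z × Z/22Z

The n-th cyclotomic polynomial Φ_736(x) is the minimal polynomial of zeta_736 over Q and has degree phi(736) = 352. So Q(zeta_736) is a degree-352 Galois extension with Galois group (Z/736Z)^*. By CRT, (Z/736Z)^* ≅ (Z/32Z)^* × (Z/23Z)^*. Each prime-power unit group is (Z/32Z)^* ≅ Z/2Z × Z/8Z; (Z/23Z)^* ≅ Z/22Z. Hence Gal(Q(zeta_736)/Q) ≅ Z/2Z × Z/8Z × Z/22Z.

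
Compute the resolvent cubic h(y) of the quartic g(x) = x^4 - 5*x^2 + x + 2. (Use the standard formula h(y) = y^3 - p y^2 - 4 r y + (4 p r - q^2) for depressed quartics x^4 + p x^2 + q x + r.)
h(y) = y^3 + 5*y^2 - 8*y - 41

Identify coefficients: p = -5, q = 1, r = 2.
Plug into h(y) = y^3 - p y^2 - 4 r y + (4 p r - q^2):
  h(y) = y^3 - (-5) y^2 - 4*(2) y + (4*(-5)*(2) - (1)^2)
       = y^3 + (5) y^2 + (-8) y + (-41).
Simplifying: h(y) = y^3 + 5*y^2 - 8*y - 41.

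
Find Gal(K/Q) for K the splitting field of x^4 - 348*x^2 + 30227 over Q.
Gal(K/Q) = V_4 (Klein four-group, Z/2Z × Z/2Z)

f factors as (x^2 - 167)(x^2 - 181), so the splitting field is K = Q(sqrt(167), sqrt(181)). The elements 167, 181, 30227 are all non-squares in Q, so sqrt(167) and sqrt(181) generate independent quadratic extensions. Thus [K:Q] = 4 and Gal(K/Q) is generated by the two order-2 automorphisms sqrt(167) ↦ -sqrt(167) and sqrt(181) ↦ -sqrt(181), giving V_4.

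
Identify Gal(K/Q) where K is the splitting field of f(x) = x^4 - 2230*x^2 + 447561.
Gal(K/Q) = Z/2Z (cyclic of order 2)

f factors as (x^2 - 223)(x^2 - 2007), so the splitting field is K = Q(sqrt(223), sqrt(2007)). The squarefree part of 223 is 223 and the squarefree part of 2007 is also 223, so sqrt(223) and sqrt(2007) are both rational multiples of sqrt(223). Hence Q(sqrt(223)) = Q(sqrt(2007)) = Q(sqrt(223)), and the splitting field collapses to a single degree-2 extension with Galois group Z/2Z.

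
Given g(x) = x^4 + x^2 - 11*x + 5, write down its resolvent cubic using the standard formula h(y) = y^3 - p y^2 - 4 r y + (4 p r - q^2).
h(y) = y^3 - y^2 - 20*y - 101

Identify coefficients: p = 1, q = -11, r = 5.
Plug into h(y) = y^3 - p y^2 - 4 r y + (4 p r - q^2):
  h(y) = y^3 - (1) y^2 - 4*(5) y + (4*(1)*(5) - (-11)^2)
       = y^3 + (-1) y^2 + (-20) y + (-101).
Simplifying: h(y) = y^3 - y^2 - 20*y - 101.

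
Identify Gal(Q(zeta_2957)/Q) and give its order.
|Gal(Q(zeta_2957)/Q)| = phi(2957) = 2956; group ≅ (Z/2957Z)^* ≅ Z/2956Z

The n-th cyclotomic polynomial Φ_2957(x) is the minimal polynomial of zeta_2957 over Q and has degree phi(2957) = 2956. So Q(zeta_2957) is a degree-2956 Galois extension with Galois group (Z/2957Z)^*. (Z/2957Z)^* is cyclic since 2957 is an odd prime power (or 4). Hence Gal(Q(zeta_2957)/Q) ≅ Z/2956Z.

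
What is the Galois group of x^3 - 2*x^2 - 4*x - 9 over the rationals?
Gal(K/Q) = S_3 (symmetric group of order 6)

Compute the discriminant of x^3 + (-2)*x^2 + (-4)*x + (-9): Δ = -3451. Since Δ is not a rational square, the Galois group is not contained in A_3; it must be the full S_3 (irreducibility of the cubic rules out anything smaller).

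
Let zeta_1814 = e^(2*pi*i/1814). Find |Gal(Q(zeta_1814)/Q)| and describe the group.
|Gal(Q(zeta_1814)/Q)| = phi(1814) = 906; group ≅ (Z/1814Z)^* ≅ Z/906Z

The n-th cyclotomic polynomial Φ_1814(x) is the minimal polynomial of zeta_1814 over Q and has degree phi(1814) = 906. So Q(zeta_1814) is a degree-906 Galois extension with Galois group (Z/1814Z)^*. By CRT, (Z/1814Z)^* ≅ (Z/2Z)^* × (Z/907Z)^*. Each prime-power unit group is (Z/2Z)^* ≅ trivial group (order 1); (Z/907Z)^* ≅ Z/906Z. Hence Gal(Q(zeta_1814)/Q) ≅ Z/906Z.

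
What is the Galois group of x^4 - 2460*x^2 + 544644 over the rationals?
Gal(K/Q) = Z/2Z (cyclic of order 2)

f factors as (x^2 - 246)(x^2 - 2214), so the splitting field is K = Q(sqrt(246), sqrt(2214)). The squarefree part of 246 is 246 and the squarefree part of 2214 is also 246, so sqrt(246) and sqrt(2214) are both rational multiples of sqrt(246). Hence Q(sqrt(246)) = Q(sqrt(2214)) = Q(sqrt(246)), and the splitting field collapses to a single degree-2 extension with Galois group Z/2Z.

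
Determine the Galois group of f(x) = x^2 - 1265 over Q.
Gal(K/Q) = Z/2Z (cyclic of order 2)

x^2 - 1265 is irreducible over Q since 1265 is not a rational square. The splitting field Q(sqrt(1265)) has degree 2 over Q, and its unique nontrivial automorphism is sqrt(1265) ↦ -sqrt(1265). Hence Gal(Q(sqrt(1265))/Q) = Z/2Z.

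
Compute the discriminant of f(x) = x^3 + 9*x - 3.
Δ = -3159

For a depressed cubic x^3 + p x + q the discriminant is Δ = -4 p^3 - 27 q^2 = -4*(9)^3 - 27*(-3)^2 = -2916 - 243 = -3159.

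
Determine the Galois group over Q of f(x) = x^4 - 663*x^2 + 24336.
Gal(K/Q) = Z/2Z (cyclic of order 2)

f factors as (x^2 - 624)(x^2 - 39), so the splitting field is K = Q(sqrt(624), sqrt(39)). The squarefree part of 624 is 39 and the squarefree part of 39 is also 39, so sqrt(624) and sqrt(39) are both rational multiples of sqrt(39). Hence Q(sqrt(624)) = Q(sqrt(39)) = Q(sqrt(39)), and the splitting field collapses to a single degree-2 extension with Galois group Z/2Z.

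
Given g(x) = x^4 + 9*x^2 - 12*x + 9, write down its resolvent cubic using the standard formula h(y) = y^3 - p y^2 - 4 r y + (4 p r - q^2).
h(y) = y^3 - 9*y^2 - 36*y + 180

Identify coefficients: p = 9, q = -12, r = 9.
Plug into h(y) = y^3 - p y^2 - 4 r y + (4 p r - q^2):
  h(y) = y^3 - (9) y^2 - 4*(9) y + (4*(9)*(9) - (-12)^2)
       = y^3 + (-9) y^2 + (-36) y + (180).
Simplifying: h(y) = y^3 - 9*y^2 - 36*y + 180.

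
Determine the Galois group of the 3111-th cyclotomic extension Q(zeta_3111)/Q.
|Gal(Q(zeta_3111)/Q)| = phi(3111) = 1920; group ≅ (Z/3111Z)^* ≅ Z/2Z × Z/16Z × Z/60Z

The n-th cyclotomic polynomial Φ_3111(x) is the minimal polynomial of zeta_3111 over Q and has degree phi(3111) = 1920. So Q(zeta_3111) is a degree-1920 Galois extension with Galois group (Z/3111Z)^*. By CRT, (Z/3111Z)^* ≅ (Z/3Z)^* × (Z/17Z)^* × (Z/61Z)^*. Each prime-power unit group is (Z/3Z)^* ≅ Z/2Z; (Z/17Z)^* ≅ Z/16Z; (Z/61Z)^* ≅ Z/60Z. Hence Gal(Q(zeta_3111)/Q) ≅ Z/2Z × Z/16Z × Z/60Z.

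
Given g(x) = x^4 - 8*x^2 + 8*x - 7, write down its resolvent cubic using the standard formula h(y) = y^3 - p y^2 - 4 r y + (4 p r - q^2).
h(y) = y^3 + 8*y^2 + 28*y + 160

Identify coefficients: p = -8, q = 8, r = -7.
Plug into h(y) = y^3 - p y^2 - 4 r y + (4 p r - q^2):
  h(y) = y^3 - (-8) y^2 - 4*(-7) y + (4*(-8)*(-7) - (8)^2)
       = y^3 + (8) y^2 + (28) y + (160).
Simplifying: h(y) = y^3 + 8*y^2 + 28*y + 160.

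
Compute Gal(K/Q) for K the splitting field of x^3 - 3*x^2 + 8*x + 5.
Gal(K/Q) = S_3 (symmetric group of order 6)

Compute the discriminant of x^3 + (-3)*x^2 + (8)*x + (5): Δ = -3767. Since Δ is not a rational square, the Galois group is not contained in A_3; it must be the full S_3 (irreducibility of the cubic rules out anything smaller).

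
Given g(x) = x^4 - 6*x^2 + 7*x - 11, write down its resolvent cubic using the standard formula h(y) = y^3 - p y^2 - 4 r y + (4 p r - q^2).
h(y) = y^3 + 6*y^2 + 44*y + 215

Identify coefficients: p = -6, q = 7, r = -11.
Plug into h(y) = y^3 - p y^2 - 4 r y + (4 p r - q^2):
  h(y) = y^3 - (-6) y^2 - 4*(-11) y + (4*(-6)*(-11) - (7)^2)
       = y^3 + (6) y^2 + (44) y + (215).
Simplifying: h(y) = y^3 + 6*y^2 + 44*y + 215.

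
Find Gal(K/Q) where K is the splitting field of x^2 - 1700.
Gal(K/Q) = Z/2Z (cyclic of order 2)

x^2 - 1700 is irreducible over Q since 1700 is not a rational square. The splitting field Q(sqrt(1700)) has degree 2 over Q, and its unique nontrivial automorphism is sqrt(1700) ↦ -sqrt(1700). Hence Gal(Q(sqrt(1700))/Q) = Z/2Z.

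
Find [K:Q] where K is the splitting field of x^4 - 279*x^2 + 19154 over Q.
[K:Q] = 4

f factors as (x^2 - 122)(x^2 - 157); the splitting field is K = Q(sqrt(122), sqrt(157)). Since 122, 157, and 19154 are all non-squares in Q, the three subfields Q(sqrt(122)), Q(sqrt(157)), Q(sqrt(19154)) are distinct degree-2 extensions, so [K:Q] = 4 (Klein four Galois group).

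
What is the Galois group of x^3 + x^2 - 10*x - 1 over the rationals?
Gal(K/Q) = S_3 (symmetric group of order 6)

Compute the discriminant of x^3 + (1)*x^2 + (-10)*x + (-1): Δ = 4257. Since Δ is not a rational square, the Galois group is not contained in A_3; it must be the full S_3 (irreducibility of the cubic rules out anything smaller).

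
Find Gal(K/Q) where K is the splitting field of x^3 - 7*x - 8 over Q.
Gal(K/Q) = S_3 (symmetric group of order 6)

Compute the discriminant of x^3 + (0)*x^2 + (-7)*x + (-8): Δ = -356. Since Δ is not a rational square, the Galois group is not contained in A_3; it must be the full S_3 (irreducibility of the cubic rules out anything smaller).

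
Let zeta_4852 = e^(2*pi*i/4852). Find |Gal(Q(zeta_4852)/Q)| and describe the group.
|Gal(Q(zeta_4852)/Q)| = phi(4852) = 2424; group ≅ (Z/4852Z)^* ≅ Z/2Z × Z/1212Z

The n-th cyclotomic polynomial Φ_4852(x) is the minimal polynomial of zeta_4852 over Q and has degree phi(4852) = 2424. So Q(zeta_4852) is a degree-2424 Galois extension with Galois group (Z/4852Z)^*. By CRT, (Z/4852Z)^* ≅ (Z/4Z)^* × (Z/1213Z)^*. Each prime-power unit group is (Z/4Z)^* ≅ Z/2Z; (Z/1213Z)^* ≅ Z/1212Z. Hence Gal(Q(zeta_4852)/Q) ≅ Z/2Z × Z/1212Z.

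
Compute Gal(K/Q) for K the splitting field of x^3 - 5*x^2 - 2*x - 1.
Gal(K/Q) = S_3 (symmetric group of order 6)

Compute the discriminant of x^3 + (-5)*x^2 + (-2)*x + (-1): Δ = -575. Since Δ is not a rational square, the Galois group is not contained in A_3; it must be the full S_3 (irreducibility of the cubic rules out anything smaller).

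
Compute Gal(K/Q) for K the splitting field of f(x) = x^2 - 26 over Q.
Gal(K/Q) = Z/2Z (cyclic of order 2)

x^2 - 26 is irreducible over Q since 26 is not a rational square. The splitting field Q(sqrt(26)) has degree 2 over Q, and its unique nontrivial automorphism is sqrt(26) ↦ -sqrt(26). Hence Gal(Q(sqrt(26))/Q) = Z/2Z.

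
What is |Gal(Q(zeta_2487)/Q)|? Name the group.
|Gal(Q(zeta_2487)/Q)| = phi(2487) = 1656; group ≅ (Z/2487Z)^* ≅ Z/2Z × Z/828Z

The n-th cyclotomic polynomial Φ_2487(x) is the minimal polynomial of zeta_2487 over Q and has degree phi(2487) = 1656. So Q(zeta_2487) is a degree-1656 Galois extension with Galois group (Z/2487Z)^*. By CRT, (Z/2487Z)^* ≅ (Z/3Z)^* × (Z/829Z)^*. Each prime-power unit group is (Z/3Z)^* ≅ Z/2Z; (Z/829Z)^* ≅ Z/828Z. Hence Gal(Q(zeta_2487)/Q) ≅ Z/2Z × Z/828Z.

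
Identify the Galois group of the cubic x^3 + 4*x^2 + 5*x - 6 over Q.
Gal(K/Q) = S_3 (symmetric group of order 6)

Compute the discriminant of x^3 + (4)*x^2 + (5)*x + (-6): Δ = -1696. Since Δ is not a rational square, the Galois group is not contained in A_3; it must be the full S_3 (irreducibility of the cubic rules out anything smaller).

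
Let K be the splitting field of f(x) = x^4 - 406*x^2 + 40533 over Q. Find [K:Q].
[K:Q] = 4

f factors as (x^2 - 177)(x^2 - 229); the splitting field is K = Q(sqrt(177), sqrt(229)). Since 177, 229, and 40533 are all non-squares in Q, the three subfields Q(sqrt(177)), Q(sqrt(229)), Q(sqrt(40533)) are distinct degree-2 extensions, so [K:Q] = 4 (Klein four Galois group).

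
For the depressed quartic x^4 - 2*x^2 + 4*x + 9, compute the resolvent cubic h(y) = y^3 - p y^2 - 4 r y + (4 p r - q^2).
h(y) = y^3 + 2*y^2 - 36*y - 88

Identify coefficients: p = -2, q = 4, r = 9.
Plug into h(y) = y^3 - p y^2 - 4 r y + (4 p r - q^2):
  h(y) = y^3 - (-2) y^2 - 4*(9) y + (4*(-2)*(9) - (4)^2)
       = y^3 + (2) y^2 + (-36) y + (-88).
Simplifying: h(y) = y^3 + 2*y^2 - 36*y - 88.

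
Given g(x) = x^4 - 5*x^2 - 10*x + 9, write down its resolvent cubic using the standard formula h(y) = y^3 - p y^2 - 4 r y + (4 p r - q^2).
h(y) = y^3 + 5*y^2 - 36*y - 280

Identify coefficients: p = -5, q = -10, r = 9.
Plug into h(y) = y^3 - p y^2 - 4 r y + (4 p r - q^2):
  h(y) = y^3 - (-5) y^2 - 4*(9) y + (4*(-5)*(9) - (-10)^2)
       = y^3 + (5) y^2 + (-36) y + (-280).
Simplifying: h(y) = y^3 + 5*y^2 - 36*y - 280.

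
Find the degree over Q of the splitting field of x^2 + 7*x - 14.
[K:Q] = 2

The discriminant of x^2 + (7)*x + (-14) is b^2 - 4c = 49 - (-56) = 105. Since 105 is not a perfect square in Q, the polynomial is irreducible over Q. Its two roots generate a degree-2 extension, so [K:Q] = 2.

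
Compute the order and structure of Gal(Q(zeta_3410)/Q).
|Gal(Q(zeta_3410)/Q)| = phi(3410) = 1200; group ≅ (Z/3410Z)^* ≅ Z/4Z × Z/10Z × Z/30Z

The n-th cyclotomic polynomial Φ_3410(x) is the minimal polynomial of zeta_3410 over Q and has degree phi(3410) = 1200. So Q(zeta_3410) is a degree-1200 Galois extension with Galois group (Z/3410Z)^*. By CRT, (Z/3410Z)^* ≅ (Z/2Z)^* × (Z/5Z)^* × (Z/11Z)^* × (Z/31Z)^*. Each prime-power unit group is (Z/2Z)^* ≅ trivial group (order 1); (Z/5Z)^* ≅ Z/4Z; (Z/11Z)^* ≅ Z/10Z; (Z/31Z)^* ≅ Z/30Z. Hence Gal(Q(zeta_3410)/Q) ≅ Z/4Z × Z/10Z × Z/30Z.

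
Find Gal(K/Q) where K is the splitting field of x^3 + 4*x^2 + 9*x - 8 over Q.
Gal(K/Q) = S_3 (symmetric group of order 6)

Compute the discriminant of x^3 + (4)*x^2 + (9)*x + (-8): Δ = -6484. Since Δ is not a rational square, the Galois group is not contained in A_3; it must be the full S_3 (irreducibility of the cubic rules out anything smaller).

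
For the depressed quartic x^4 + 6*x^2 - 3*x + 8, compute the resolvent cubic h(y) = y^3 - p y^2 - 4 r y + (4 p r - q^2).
h(y) = y^3 - 6*y^2 - 32*y + 183

Identify coefficients: p = 6, q = -3, r = 8.
Plug into h(y) = y^3 - p y^2 - 4 r y + (4 p r - q^2):
  h(y) = y^3 - (6) y^2 - 4*(8) y + (4*(6)*(8) - (-3)^2)
       = y^3 + (-6) y^2 + (-32) y + (183).
Simplifying: h(y) = y^3 - 6*y^2 - 32*y + 183.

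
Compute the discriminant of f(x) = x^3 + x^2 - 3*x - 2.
Δ = 125

For x^3 + a x^2 + b x + c the discriminant is Δ = 18 a b c - 4 a^3 c + a^2 b^2 - 4 b^3 - 27 c^2.
Plug a = 1, b = -3, c = -2:
  18*(1)*(-3)*(-2) - 4*(1)^3*(-2) + (1)^2*(-3)^2 - 4*(-3)^3 - 27*(-2)^2
  = 108 + (8) + 9 + (108) + (-108)
  = 125.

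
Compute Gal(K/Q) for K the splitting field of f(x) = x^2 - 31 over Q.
Gal(K/Q) = Z/2Z (cyclic of order 2)

x^2 - 31 is irreducible over Q since 31 is not a rational square. The splitting field Q(sqrt(31)) has degree 2 over Q, and its unique nontrivial automorphism is sqrt(31) ↦ -sqrt(31). Hence Gal(Q(sqrt(31))/Q) = Z/2Z.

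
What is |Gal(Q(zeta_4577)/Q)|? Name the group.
|Gal(Q(zeta_4577)/Q)| = phi(4577) = 4356; group ≅ (Z/4577Z)^* ≅ Z/22Z × Z/198Z

The n-th cyclotomic polynomial Φ_4577(x) is the minimal polynomial of zeta_4577 over Q and has degree phi(4577) = 4356. So Q(zeta_4577) is a degree-4356 Galois extension with Galois group (Z/4577Z)^*. By CRT, (Z/4577Z)^* ≅ (Z/23Z)^* × (Z/199Z)^*. Each prime-power unit group is (Z/23Z)^* ≅ Z/22Z; (Z/199Z)^* ≅ Z/198Z. Hence Gal(Q(zeta_4577)/Q) ≅ Z/22Z × Z/198Z.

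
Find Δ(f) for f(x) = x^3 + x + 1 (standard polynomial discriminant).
Δ = -31

For x^3 + a x^2 + b x + c the discriminant is Δ = 18 a b c - 4 a^3 c + a^2 b^2 - 4 b^3 - 27 c^2.
Plug a = 0, b = 1, c = 1:
  18*(0)*(1)*(1) - 4*(0)^3*(1) + (0)^2*(1)^2 - 4*(1)^3 - 27*(1)^2
  = 0 + (0) + 0 + (-4) + (-27)
  = -31.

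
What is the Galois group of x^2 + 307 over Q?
Gal(K/Q) = Z/2Z (cyclic of order 2)

x^2 + 307 is irreducible over Q since -307 is not a rational square. The splitting field Q(sqrt(-307)) has degree 2 over Q, and its unique nontrivial automorphism is sqrt(-307) ↦ -sqrt(-307). Hence Gal(Q(sqrt(-307))/Q) = Z/2Z.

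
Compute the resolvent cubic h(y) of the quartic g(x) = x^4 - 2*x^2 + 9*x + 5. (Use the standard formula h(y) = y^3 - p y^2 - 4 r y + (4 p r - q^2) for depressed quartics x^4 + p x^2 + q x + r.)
h(y) = y^3 + 2*y^2 - 20*y - 121

Identify coefficients: p = -2, q = 9, r = 5.
Plug into h(y) = y^3 - p y^2 - 4 r y + (4 p r - q^2):
  h(y) = y^3 - (-2) y^2 - 4*(5) y + (4*(-2)*(5) - (9)^2)
       = y^3 + (2) y^2 + (-20) y + (-121).
Simplifying: h(y) = y^3 + 2*y^2 - 20*y - 121.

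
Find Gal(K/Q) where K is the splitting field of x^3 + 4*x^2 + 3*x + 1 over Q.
Gal(K/Q) = S_3 (symmetric group of order 6)

Compute the discriminant of x^3 + (4)*x^2 + (3)*x + (1): Δ = -31. Since Δ is not a rational square, the Galois group is not contained in A_3; it must be the full S_3 (irreducibility of the cubic rules out anything smaller).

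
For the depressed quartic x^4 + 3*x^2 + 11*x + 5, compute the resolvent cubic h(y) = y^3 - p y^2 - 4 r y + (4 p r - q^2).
h(y) = y^3 - 3*y^2 - 20*y - 61

Identify coefficients: p = 3, q = 11, r = 5.
Plug into h(y) = y^3 - p y^2 - 4 r y + (4 p r - q^2):
  h(y) = y^3 - (3) y^2 - 4*(5) y + (4*(3)*(5) - (11)^2)
       = y^3 + (-3) y^2 + (-20) y + (-61).
Simplifying: h(y) = y^3 - 3*y^2 - 20*y - 61.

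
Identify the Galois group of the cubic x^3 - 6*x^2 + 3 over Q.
Gal(K/Q) = S_3 (symmetric group of order 6)

Compute the discriminant of x^3 + (-6)*x^2 + (0)*x + (3): Δ = 2349. Since Δ is not a rational square, the Galois group is not contained in A_3; it must be the full S_3 (irreducibility of the cubic rules out anything smaller).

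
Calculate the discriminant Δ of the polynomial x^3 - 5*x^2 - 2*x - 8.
Δ = -7036

For x^3 + a x^2 + b x + c the discriminant is Δ = 18 a b c - 4 a^3 c + a^2 b^2 - 4 b^3 - 27 c^2.
Plug a = -5, b = -2, c = -8:
  18*(-5)*(-2)*(-8) - 4*(-5)^3*(-8) + (-5)^2*(-2)^2 - 4*(-2)^3 - 27*(-8)^2
  = -1440 + (-4000) + 100 + (32) + (-1728)
  = -7036.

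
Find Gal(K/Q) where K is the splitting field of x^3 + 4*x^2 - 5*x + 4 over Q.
Gal(K/Q) = S_3 (symmetric group of order 6)

Compute the discriminant of x^3 + (4)*x^2 + (-5)*x + (4): Δ = -1996. Since Δ is not a rational square, the Galois group is not contained in A_3; it must be the full S_3 (irreducibility of the cubic rules out anything smaller).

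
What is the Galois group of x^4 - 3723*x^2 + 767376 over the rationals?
Gal(K/Q) = Z/2Z (cyclic of order 2)

f factors as (x^2 - 3504)(x^2 - 219), so the splitting field is K = Q(sqrt(3504), sqrt(219)). The squarefree part of 3504 is 219 and the squarefree part of 219 is also 219, so sqrt(3504) and sqrt(219) are both rational multiples of sqrt(219). Hence Q(sqrt(3504)) = Q(sqrt(219)) = Q(sqrt(219)), and the splitting field collapses to a single degree-2 extension with Galois group Z/2Z.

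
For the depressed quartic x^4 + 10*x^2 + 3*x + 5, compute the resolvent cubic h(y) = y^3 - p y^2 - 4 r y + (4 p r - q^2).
h(y) = y^3 - 10*y^2 - 20*y + 191

Identify coefficients: p = 10, q = 3, r = 5.
Plug into h(y) = y^3 - p y^2 - 4 r y + (4 p r - q^2):
  h(y) = y^3 - (10) y^2 - 4*(5) y + (4*(10)*(5) - (3)^2)
       = y^3 + (-10) y^2 + (-20) y + (191).
Simplifying: h(y) = y^3 - 10*y^2 - 20*y + 191.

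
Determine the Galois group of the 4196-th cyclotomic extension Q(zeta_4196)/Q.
|Gal(Q(zeta_4196)/Q)| = phi(4196) = 2096; group ≅ (Z/4196Z)^* ≅ Z/2Z × Z/1048Z

The n-th cyclotomic polynomial Φ_4196(x) is the minimal polynomial of zeta_4196 over Q and has degree phi(4196) = 2096. So Q(zeta_4196) is a degree-2096 Galois extension with Galois group (Z/4196Z)^*. By CRT, (Z/4196Z)^* ≅ (Z/4Z)^* × (Z/1049Z)^*. Each prime-power unit group is (Z/4Z)^* ≅ Z/2Z; (Z/1049Z)^* ≅ Z/1048Z. Hence Gal(Q(zeta_4196)/Q) ≅ Z/2Z × Z/1048Z.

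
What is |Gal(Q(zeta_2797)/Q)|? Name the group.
|Gal(Q(zeta_2797)/Q)| = phi(2797) = 2796; group ≅ (Z/2797Z)^* ≅ Z/2796Z

The n-th cyclotomic polynomial Φ_2797(x) is the minimal polynomial of zeta_2797 over Q and has degree phi(2797) = 2796. So Q(zeta_2797) is a degree-2796 Galois extension with Galois group (Z/2797Z)^*. (Z/2797Z)^* is cyclic since 2797 is an odd prime power (or 4). Hence Gal(Q(zeta_2797)/Q) ≅ Z/2796Z.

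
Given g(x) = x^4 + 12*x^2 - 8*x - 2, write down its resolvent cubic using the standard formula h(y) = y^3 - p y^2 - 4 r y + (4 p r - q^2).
h(y) = y^3 - 12*y^2 + 8*y - 160

Identify coefficients: p = 12, q = -8, r = -2.
Plug into h(y) = y^3 - p y^2 - 4 r y + (4 p r - q^2):
  h(y) = y^3 - (12) y^2 - 4*(-2) y + (4*(12)*(-2) - (-8)^2)
       = y^3 + (-12) y^2 + (8) y + (-160).
Simplifying: h(y) = y^3 - 12*y^2 + 8*y - 160.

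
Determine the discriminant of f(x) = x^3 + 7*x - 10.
Δ = -4072

For a depressed cubic x^3 + p x + q the discriminant is Δ = -4 p^3 - 27 q^2 = -4*(7)^3 - 27*(-10)^2 = -1372 - 2700 = -4072.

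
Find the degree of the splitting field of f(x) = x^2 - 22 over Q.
[K:Q] = 2

The polynomial x^2 - 22 is irreducible over Q since 22 is not a perfect square. Its splitting field is Q(sqrt(22)), which has degree 2 over Q.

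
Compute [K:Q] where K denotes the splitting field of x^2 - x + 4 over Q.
[K:Q] = 2

The discriminant of x^2 + (-1)*x + (4) is b^2 - 4c = 1 - (16) = -15. Since -15 is not a perfect square in Q, the polynomial is irreducible over Q. Its two roots generate a degree-2 extension, so [K:Q] = 2.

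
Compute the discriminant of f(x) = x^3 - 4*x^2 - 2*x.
Δ = 96

For x^3 + a x^2 + b x + c the discriminant is Δ = 18 a b c - 4 a^3 c + a^2 b^2 - 4 b^3 - 27 c^2.
Plug a = -4, b = -2, c = 0:
  18*(-4)*(-2)*(0) - 4*(-4)^3*(0) + (-4)^2*(-2)^2 - 4*(-2)^3 - 27*(0)^2
  = 0 + (0) + 64 + (32) + (0)
  = 96.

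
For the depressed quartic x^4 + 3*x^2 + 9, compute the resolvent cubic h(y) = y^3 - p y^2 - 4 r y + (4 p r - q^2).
h(y) = y^3 - 3*y^2 - 36*y + 108

Identify coefficients: p = 3, q = 0, r = 9.
Plug into h(y) = y^3 - p y^2 - 4 r y + (4 p r - q^2):
  h(y) = y^3 - (3) y^2 - 4*(9) y + (4*(3)*(9) - (0)^2)
       = y^3 + (-3) y^2 + (-36) y + (108).
Simplifying: h(y) = y^3 - 3*y^2 - 36*y + 108.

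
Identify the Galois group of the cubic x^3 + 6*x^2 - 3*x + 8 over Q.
Gal(K/Q) = S_3 (symmetric group of order 6)

Compute the discriminant of x^3 + (6)*x^2 + (-3)*x + (8): Δ = -10800. Since Δ is not a rational square, the Galois group is not contained in A_3; it must be the full S_3 (irreducibility of the cubic rules out anything smaller).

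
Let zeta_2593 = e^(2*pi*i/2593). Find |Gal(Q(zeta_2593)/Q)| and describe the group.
|Gal(Q(zeta_2593)/Q)| = phi(2593) = 2592; group ≅ (Z/2593Z)^* ≅ Z/2592Z

The n-th cyclotomic polynomial Φ_2593(x) is the minimal polynomial of zeta_2593 over Q and has degree phi(2593) = 2592. So Q(zeta_2593) is a degree-2592 Galois extension with Galois group (Z/2593Z)^*. (Z/2593Z)^* is cyclic since 2593 is an odd prime power (or 4). Hence Gal(Q(zeta_2593)/Q) ≅ Z/2592Z.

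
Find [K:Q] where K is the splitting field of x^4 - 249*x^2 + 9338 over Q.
[K:Q] = 4

f factors as (x^2 - 46)(x^2 - 203); the splitting field is K = Q(sqrt(46), sqrt(203)). Since 46, 203, and 9338 are all non-squares in Q, the three subfields Q(sqrt(46)), Q(sqrt(203)), Q(sqrt(9338)) are distinct degree-2 extensions, so [K:Q] = 4 (Klein four Galois group).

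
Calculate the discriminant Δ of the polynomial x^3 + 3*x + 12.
Δ = -3996

For a depressed cubic x^3 + p x + q the discriminant is Δ = -4 p^3 - 27 q^2 = -4*(3)^3 - 27*(12)^2 = -108 - 3888 = -3996.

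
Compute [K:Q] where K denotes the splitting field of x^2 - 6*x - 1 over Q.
[K:Q] = 2

The discriminant of x^2 + (-6)*x + (-1) is b^2 - 4c = 36 - (-4) = 40. Since 40 is not a perfect square in Q, the polynomial is irreducible over Q. Its two roots generate a degree-2 extension, so [K:Q] = 2.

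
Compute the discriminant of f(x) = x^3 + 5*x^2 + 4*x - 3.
Δ = 321

For x^3 + a x^2 + b x + c the discriminant is Δ = 18 a b c - 4 a^3 c + a^2 b^2 - 4 b^3 - 27 c^2.
Plug a = 5, b = 4, c = -3:
  18*(5)*(4)*(-3) - 4*(5)^3*(-3) + (5)^2*(4)^2 - 4*(4)^3 - 27*(-3)^2
  = -1080 + (1500) + 400 + (-256) + (-243)
  = 321.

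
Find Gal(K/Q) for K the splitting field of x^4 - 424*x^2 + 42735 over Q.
Gal(K/Q) = V_4 (Klein four-group, Z/2Z × Z/2Z)

f factors as (x^2 - 259)(x^2 - 165), so the splitting field is K = Q(sqrt(259), sqrt(165)). The elements 259, 165, 42735 are all non-squares in Q, so sqrt(259) and sqrt(165) generate independent quadratic extensions. Thus [K:Q] = 4 and Gal(K/Q) is generated by the two order-2 automorphisms sqrt(259) ↦ -sqrt(259) and sqrt(165) ↦ -sqrt(165), giving V_4.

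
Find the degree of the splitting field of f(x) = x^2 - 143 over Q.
[K:Q] = 2

The polynomial x^2 - 143 is irreducible over Q since 143 is not a perfect square. Its splitting field is Q(sqrt(143)), which has degree 2 over Q.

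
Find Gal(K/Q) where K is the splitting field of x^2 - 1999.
Gal(K/Q) = Z/2Z (cyclic of order 2)

x^2 - 1999 is irreducible over Q since 1999 is not a rational square. The splitting field Q(sqrt(1999)) has degree 2 over Q, and its unique nontrivial automorphism is sqrt(1999) ↦ -sqrt(1999). Hence Gal(Q(sqrt(1999))/Q) = Z/2Z.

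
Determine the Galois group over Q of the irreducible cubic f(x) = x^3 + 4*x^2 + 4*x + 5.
Gal(K/Q) = S_3 (symmetric group of order 6)

Compute the discriminant of x^3 + (4)*x^2 + (4)*x + (5): Δ = -515. Since Δ is not a rational square, the Galois group is not contained in A_3; it must be the full S_3 (irreducibility of the cubic rules out anything smaller).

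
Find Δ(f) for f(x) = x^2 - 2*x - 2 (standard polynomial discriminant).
Δ = 12

For a quadratic a x^2 + b x + c the discriminant is Δ = b^2 - 4ac = (-2)^2 - 4*(1)*(-2) = 4 - (-8) = 12.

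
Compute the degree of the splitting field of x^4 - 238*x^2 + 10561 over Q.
[K:Q] = 4

f factors as (x^2 - 179)(x^2 - 59); the splitting field is K = Q(sqrt(179), sqrt(59)). Since 179, 59, and 10561 are all non-squares in Q, the three subfields Q(sqrt(179)), Q(sqrt(59)), Q(sqrt(10561)) are distinct degree-2 extensions, so [K:Q] = 4 (Klein four Galois group).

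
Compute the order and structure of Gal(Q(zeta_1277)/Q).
|Gal(Q(zeta_1277)/Q)| = phi(1277) = 1276; group ≅ (Z/1277Z)^* ≅ Z/1276Z

The n-th cyclotomic polynomial Φ_1277(x) is the minimal polynomial of zeta_1277 over Q and has degree phi(1277) = 1276. So Q(zeta_1277) is a degree-1276 Galois extension with Galois group (Z/1277Z)^*. (Z/1277Z)^* is cyclic since 1277 is an odd prime power (or 4). Hence Gal(Q(zeta_1277)/Q) ≅ Z/1276Z.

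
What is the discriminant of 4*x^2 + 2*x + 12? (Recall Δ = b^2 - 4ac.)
Δ = -188

For a quadratic a x^2 + b x + c the discriminant is Δ = b^2 - 4ac = (2)^2 - 4*(4)*(12) = 4 - (192) = -188.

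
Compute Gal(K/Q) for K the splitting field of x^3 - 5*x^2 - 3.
Gal(K/Q) = S_3 (symmetric group of order 6)

Compute the discriminant of x^3 + (-5)*x^2 + (0)*x + (-3): Δ = -1743. Since Δ is not a rational square, the Galois group is not contained in A_3; it must be the full S_3 (irreducibility of the cubic rules out anything smaller).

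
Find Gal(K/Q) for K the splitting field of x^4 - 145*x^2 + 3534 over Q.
Gal(K/Q) = V_4 (Klein four-group, Z/2Z × Z/2Z)

f factors as (x^2 - 114)(x^2 - 31), so the splitting field is K = Q(sqrt(114), sqrt(31)). The elements 114, 31, 3534 are all non-squares in Q, so sqrt(114) and sqrt(31) generate independent quadratic extensions. Thus [K:Q] = 4 and Gal(K/Q) is generated by the two order-2 automorphisms sqrt(114) ↦ -sqrt(114) and sqrt(31) ↦ -sqrt(31), giving V_4.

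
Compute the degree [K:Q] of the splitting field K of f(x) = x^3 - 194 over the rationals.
[K:Q] = 6

x^3 - 194 has one real root r = 194^(1/3) and two complex roots r*zeta_3, r*zeta_3^2 where zeta_3 = e^(2*pi*i/3). The splitting field is Q(r, zeta_3). [Q(r):Q] = 3 and [Q(zeta_3):Q] = 2 with gcd = 1, so [Q(r, zeta_3):Q] = 3 * 2 = 6.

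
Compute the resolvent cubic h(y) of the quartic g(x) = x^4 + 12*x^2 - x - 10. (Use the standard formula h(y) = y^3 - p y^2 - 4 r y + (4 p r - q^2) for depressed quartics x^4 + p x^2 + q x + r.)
h(y) = y^3 - 12*y^2 + 40*y - 481

Identify coefficients: p = 12, q = -1, r = -10.
Plug into h(y) = y^3 - p y^2 - 4 r y + (4 p r - q^2):
  h(y) = y^3 - (12) y^2 - 4*(-10) y + (4*(12)*(-10) - (-1)^2)
       = y^3 + (-12) y^2 + (40) y + (-481).
Simplifying: h(y) = y^3 - 12*y^2 + 40*y - 481.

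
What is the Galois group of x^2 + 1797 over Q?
Gal(K/Q) = Z/2Z (cyclic of order 2)

x^2 + 1797 is irreducible over Q since -1797 is not a rational square. The splitting field Q(sqrt(-1797)) has degree 2 over Q, and its unique nontrivial automorphism is sqrt(-1797) ↦ -sqrt(-1797). Hence Gal(Q(sqrt(-1797))/Q) = Z/2Z.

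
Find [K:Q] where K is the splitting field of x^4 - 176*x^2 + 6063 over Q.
[K:Q] = 4

f factors as (x^2 - 129)(x^2 - 47); the splitting field is K = Q(sqrt(129), sqrt(47)). Since 129, 47, and 6063 are all non-squares in Q, the three subfields Q(sqrt(129)), Q(sqrt(47)), Q(sqrt(6063)) are distinct degree-2 extensions, so [K:Q] = 4 (Klein four Galois group).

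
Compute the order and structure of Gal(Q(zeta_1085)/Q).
|Gal(Q(zeta_1085)/Q)| = phi(1085) = 720; group ≅ (Z/1085Z)^* ≅ Z/4Z × Z/6Z × Z/30Z

The n-th cyclotomic polynomial Φ_1085(x) is the minimal polynomial of zeta_1085 over Q and has degree phi(1085) = 720. So Q(zeta_1085) is a degree-720 Galois extension with Galois group (Z/1085Z)^*. By CRT, (Z/1085Z)^* ≅ (Z/5Z)^* × (Z/7Z)^* × (Z/31Z)^*. Each prime-power unit group is (Z/5Z)^* ≅ Z/4Z; (Z/7Z)^* ≅ Z/6Z; (Z/31Z)^* ≅ Z/30Z. Hence Gal(Q(zeta_1085)/Q) ≅ Z/4Z × Z/6Z × Z/30Z.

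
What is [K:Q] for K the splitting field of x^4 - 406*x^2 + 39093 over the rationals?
[K:Q] = 4

f factors as (x^2 - 249)(x^2 - 157); the splitting field is K = Q(sqrt(249), sqrt(157)). Since 249, 157, and 39093 are all non-squares in Q, the three subfields Q(sqrt(249)), Q(sqrt(157)), Q(sqrt(39093)) are distinct degree-2 extensions, so [K:Q] = 4 (Klein four Galois group).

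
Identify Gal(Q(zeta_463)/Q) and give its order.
|Gal(Q(zeta_463)/Q)| = phi(463) = 462; group ≅ (Z/463Z)^* ≅ Z/462Z

The n-th cyclotomic polynomial Φ_463(x) is the minimal polynomial of zeta_463 over Q and has degree phi(463) = 462. So Q(zeta_463) is a degree-462 Galois extension with Galois group (Z/463Z)^*. (Z/463Z)^* is cyclic since 463 is an odd prime power (or 4). Hence Gal(Q(zeta_463)/Q) ≅ Z/462Z.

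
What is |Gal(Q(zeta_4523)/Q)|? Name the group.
|Gal(Q(zeta_4523)/Q)| = phi(4523) = 4522; group ≅ (Z/4523Z)^* ≅ Z/4522Z

The n-th cyclotomic polynomial Φ_4523(x) is the minimal polynomial of zeta_4523 over Q and has degree phi(4523) = 4522. So Q(zeta_4523) is a degree-4522 Galois extension with Galois group (Z/4523Z)^*. (Z/4523Z)^* is cyclic since 4523 is an odd prime power (or 4). Hence Gal(Q(zeta_4523)/Q) ≅ Z/4522Z.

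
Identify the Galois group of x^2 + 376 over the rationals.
Gal(K/Q) = Z/2Z (cyclic of order 2)

x^2 + 376 is irreducible over Q since -376 is not a rational square. The splitting field Q(sqrt(-376)) has degree 2 over Q, and its unique nontrivial automorphism is sqrt(-376) ↦ -sqrt(-376). Hence Gal(Q(sqrt(-376))/Q) = Z/2Z.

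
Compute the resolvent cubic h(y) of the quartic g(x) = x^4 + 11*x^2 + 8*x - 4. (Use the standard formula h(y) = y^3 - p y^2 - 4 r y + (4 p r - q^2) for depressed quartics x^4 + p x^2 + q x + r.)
h(y) = y^3 - 11*y^2 + 16*y - 240

Identify coefficients: p = 11, q = 8, r = -4.
Plug into h(y) = y^3 - p y^2 - 4 r y + (4 p r - q^2):
  h(y) = y^3 - (11) y^2 - 4*(-4) y + (4*(11)*(-4) - (8)^2)
       = y^3 + (-11) y^2 + (16) y + (-240).
Simplifying: h(y) = y^3 - 11*y^2 + 16*y - 240.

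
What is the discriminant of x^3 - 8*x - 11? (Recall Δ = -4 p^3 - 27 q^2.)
Δ = -1219

For a depressed cubic x^3 + p x + q the discriminant is Δ = -4 p^3 - 27 q^2 = -4*(-8)^3 - 27*(-11)^2 = 2048 - 3267 = -1219.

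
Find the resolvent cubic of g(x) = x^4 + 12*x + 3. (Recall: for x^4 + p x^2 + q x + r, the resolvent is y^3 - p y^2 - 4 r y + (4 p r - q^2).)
h(y) = y^3 - 12*y - 144

Identify coefficients: p = 0, q = 12, r = 3.
Plug into h(y) = y^3 - p y^2 - 4 r y + (4 p r - q^2):
  h(y) = y^3 - (0) y^2 - 4*(3) y + (4*(0)*(3) - (12)^2)
       = y^3 + (0) y^2 + (-12) y + (-144).
Simplifying: h(y) = y^3 - 12*y - 144.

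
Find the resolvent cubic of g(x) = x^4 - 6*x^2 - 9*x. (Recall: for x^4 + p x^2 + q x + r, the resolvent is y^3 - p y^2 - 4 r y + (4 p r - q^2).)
h(y) = y^3 + 6*y^2 - 81

Identify coefficients: p = -6, q = -9, r = 0.
Plug into h(y) = y^3 - p y^2 - 4 r y + (4 p r - q^2):
  h(y) = y^3 - (-6) y^2 - 4*(0) y + (4*(-6)*(0) - (-9)^2)
       = y^3 + (6) y^2 + (0) y + (-81).
Simplifying: h(y) = y^3 + 6*y^2 - 81.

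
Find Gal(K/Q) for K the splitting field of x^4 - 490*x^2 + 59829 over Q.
Gal(K/Q) = V_4 (Klein four-group, Z/2Z × Z/2Z)

f factors as (x^2 - 231)(x^2 - 259), so the splitting field is K = Q(sqrt(231), sqrt(259)). The elements 231, 259, 59829 are all non-squares in Q, so sqrt(231) and sqrt(259) generate independent quadratic extensions. Thus [K:Q] = 4 and Gal(K/Q) is generated by the two order-2 automorphisms sqrt(231) ↦ -sqrt(231) and sqrt(259) ↦ -sqrt(259), giving V_4.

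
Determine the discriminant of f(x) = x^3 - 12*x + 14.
Δ = 1620

For a depressed cubic x^3 + p x + q the discriminant is Δ = -4 p^3 - 27 q^2 = -4*(-12)^3 - 27*(14)^2 = 6912 - 5292 = 1620.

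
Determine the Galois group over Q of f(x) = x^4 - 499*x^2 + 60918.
Gal(K/Q) = V_4 (Klein four-group, Z/2Z × Z/2Z)

f factors as (x^2 - 213)(x^2 - 286), so the splitting field is K = Q(sqrt(213), sqrt(286)). The elements 213, 286, 60918 are all non-squares in Q, so sqrt(213) and sqrt(286) generate independent quadratic extensions. Thus [K:Q] = 4 and Gal(K/Q) is generated by the two order-2 automorphisms sqrt(213) ↦ -sqrt(213) and sqrt(286) ↦ -sqrt(286), giving V_4.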